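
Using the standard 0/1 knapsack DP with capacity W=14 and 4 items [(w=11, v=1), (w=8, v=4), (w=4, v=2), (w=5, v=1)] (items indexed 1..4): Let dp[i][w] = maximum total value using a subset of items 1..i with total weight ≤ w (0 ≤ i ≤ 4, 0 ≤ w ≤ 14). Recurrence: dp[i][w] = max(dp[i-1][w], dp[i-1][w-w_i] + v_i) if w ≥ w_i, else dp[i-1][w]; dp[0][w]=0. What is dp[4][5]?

2

i\w   0   1   2   3   4   5   6   7   8   9  10  11  12  13  14
  0   0   0   0   0   0   0   0   0   0   0   0   0   0   0   0
  1   0   0   0   0   0   0   0   0   0   0   0   1   1   1   1
  2   0   0   0   0   0   0   0   0   4   4   4   4   4   4   4
  3   0   0   0   0   2   2   2   2   4   4   4   4   6   6   6
  4   0   0   0   0   2   2   2   2   4   4   4   4   6   6   6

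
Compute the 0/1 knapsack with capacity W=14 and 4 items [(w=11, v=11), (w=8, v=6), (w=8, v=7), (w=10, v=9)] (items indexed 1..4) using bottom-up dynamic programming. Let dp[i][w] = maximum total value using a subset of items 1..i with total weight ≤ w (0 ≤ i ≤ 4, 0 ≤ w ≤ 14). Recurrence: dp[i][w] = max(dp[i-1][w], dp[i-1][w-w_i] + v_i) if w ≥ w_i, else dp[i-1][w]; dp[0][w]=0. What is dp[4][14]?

i\w   0   1   2   3   4   5   6   7   8   9  10  11  12  13  14
  0   0   0   0   0   0   0   0   0   0   0   0   0   0   0   0
  1   0   0   0   0   0   0   0   0   0   0   0  11  11  11  11
  2   0   0   0   0   0   0   0   0   6   6   6  11  11  11  11
  3   0   0   0   0   0   0   0   0   7   7   7  11  11  11  11
  4   0   0   0   0   0   0   0   0   7   7   9  11  11  11  11

11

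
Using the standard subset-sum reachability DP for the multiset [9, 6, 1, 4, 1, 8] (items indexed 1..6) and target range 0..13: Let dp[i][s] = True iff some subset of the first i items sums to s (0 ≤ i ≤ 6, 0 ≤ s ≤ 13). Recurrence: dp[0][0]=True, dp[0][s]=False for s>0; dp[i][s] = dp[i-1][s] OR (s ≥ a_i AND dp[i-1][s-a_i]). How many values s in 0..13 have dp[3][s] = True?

6

i\s   0   1   2   3   4   5   6   7   8   9  10  11  12  13
  0   T   F   F   F   F   F   F   F   F   F   F   F   F   F
  1   T   F   F   F   F   F   F   F   F   T   F   F   F   F
  2   T   F   F   F   F   F   T   F   F   T   F   F   F   F
  3   T   T   F   F   F   F   T   T   F   T   T   F   F   F
  4   T   T   F   F   T   T   T   T   F   T   T   T   F   T
  5   T   T   T   F   T   T   T   T   T   T   T   T   T   T
  6   T   T   T   F   T   T   T   T   T   T   T   T   T   T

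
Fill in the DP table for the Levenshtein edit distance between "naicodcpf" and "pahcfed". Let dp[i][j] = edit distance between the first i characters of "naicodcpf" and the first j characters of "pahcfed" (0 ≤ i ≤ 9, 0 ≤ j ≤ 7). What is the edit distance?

7

   ''  p  a  h  c  f  e  d
''  0  1  2  3  4  5  6  7
 n  1  1  2  3  4  5  6  7
 a  2  2  1  2  3  4  5  6
 i  3  3  2  2  3  4  5  6
 c  4  4  3  3  2  3  4  5
 o  5  5  4  4  3  3  4  5
 d  6  6  5  5  4  4  4  4
 c  7  7  6  6  5  5  5  5
 p  8  7  7  7  6  6  6  6
 f  9  8  8  8  7  6  7  7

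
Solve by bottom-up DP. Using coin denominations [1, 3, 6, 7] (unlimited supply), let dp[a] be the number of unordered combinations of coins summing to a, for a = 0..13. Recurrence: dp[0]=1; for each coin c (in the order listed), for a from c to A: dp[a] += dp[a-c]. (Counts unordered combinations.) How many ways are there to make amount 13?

after  coin     0     1     2     3     4     5     6     7     8     9    10    11    12    13
          1     1     1     1     1     1     1     1     1     1     1     1     1     1     1
          3     1     1     1     2     2     2     3     3     3     4     4     4     5     5
          6     1     1     1     2     2     2     4     4     4     6     6     6     9     9
          7     1     1     1     2     2     2     4     5     5     7     8     8    11    13

13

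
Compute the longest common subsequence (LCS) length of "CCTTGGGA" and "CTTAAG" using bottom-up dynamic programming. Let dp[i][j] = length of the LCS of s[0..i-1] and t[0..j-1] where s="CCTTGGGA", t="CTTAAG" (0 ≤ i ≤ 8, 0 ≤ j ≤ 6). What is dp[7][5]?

3

   ''  C  T  T  A  A  G
''  0  0  0  0  0  0  0
 C  0  1  1  1  1  1  1
 C  0  1  1  1  1  1  1
 T  0  1  2  2  2  2  2
 T  0  1  2  3  3  3  3
 G  0  1  2  3  3  3  4
 G  0  1  2  3  3  3  4
 G  0  1  2  3  3  3  4
 A  0  1  2  3  4  4  4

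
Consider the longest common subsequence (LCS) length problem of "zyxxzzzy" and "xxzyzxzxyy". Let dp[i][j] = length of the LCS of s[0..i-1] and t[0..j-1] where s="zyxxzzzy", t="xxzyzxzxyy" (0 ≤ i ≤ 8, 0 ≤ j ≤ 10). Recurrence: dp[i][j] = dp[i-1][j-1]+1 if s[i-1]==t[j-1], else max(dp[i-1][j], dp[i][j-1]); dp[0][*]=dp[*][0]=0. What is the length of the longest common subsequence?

6

   ''  x  x  z  y  z  x  z  x  y  y
''  0  0  0  0  0  0  0  0  0  0  0
 z  0  0  0  1  1  1  1  1  1  1  1
 y  0  0  0  1  2  2  2  2  2  2  2
 x  0  1  1  1  2  2  3  3  3  3  3
 x  0  1  2  2  2  2  3  3  4  4  4
 z  0  1  2  3  3  3  3  4  4  4  4
 z  0  1  2  3  3  4  4  4  4  4  4
 z  0  1  2  3  3  4  4  5  5  5  5
 y  0  1  2  3  4  4  4  5  5  6  6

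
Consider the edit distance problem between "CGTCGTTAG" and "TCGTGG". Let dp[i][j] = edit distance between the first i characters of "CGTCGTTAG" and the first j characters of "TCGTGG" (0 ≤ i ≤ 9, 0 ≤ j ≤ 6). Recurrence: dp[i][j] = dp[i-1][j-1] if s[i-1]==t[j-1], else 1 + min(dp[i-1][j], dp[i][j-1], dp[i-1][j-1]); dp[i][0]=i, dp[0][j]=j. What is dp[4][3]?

3

   ''  T  C  G  T  G  G
''  0  1  2  3  4  5  6
 C  1  1  1  2  3  4  5
 G  2  2  2  1  2  3  4
 T  3  2  3  2  1  2  3
 C  4  3  2  3  2  2  3
 G  5  4  3  2  3  2  2
 T  6  5  4  3  2  3  3
 T  7  6  5  4  3  3  4
 A  8  7  6  5  4  4  4
 G  9  8  7  6  5  4  4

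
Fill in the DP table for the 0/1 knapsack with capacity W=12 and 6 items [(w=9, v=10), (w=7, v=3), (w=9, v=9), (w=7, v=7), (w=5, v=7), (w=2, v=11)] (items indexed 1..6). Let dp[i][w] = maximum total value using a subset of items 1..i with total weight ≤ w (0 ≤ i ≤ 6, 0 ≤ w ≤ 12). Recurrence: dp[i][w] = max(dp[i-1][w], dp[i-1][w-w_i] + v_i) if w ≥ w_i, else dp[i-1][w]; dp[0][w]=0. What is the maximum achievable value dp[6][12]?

21

i\w   0   1   2   3   4   5   6   7   8   9  10  11  12
  0   0   0   0   0   0   0   0   0   0   0   0   0   0
  1   0   0   0   0   0   0   0   0   0  10  10  10  10
  2   0   0   0   0   0   0   0   3   3  10  10  10  10
  3   0   0   0   0   0   0   0   3   3  10  10  10  10
  4   0   0   0   0   0   0   0   7   7  10  10  10  10
  5   0   0   0   0   0   7   7   7   7  10  10  10  14
  6   0   0  11  11  11  11  11  18  18  18  18  21  21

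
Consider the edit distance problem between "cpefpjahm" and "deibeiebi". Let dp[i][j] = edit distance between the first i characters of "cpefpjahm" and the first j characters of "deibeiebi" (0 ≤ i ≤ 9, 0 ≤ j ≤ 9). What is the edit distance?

   ''  d  e  i  b  e  i  e  b  i
''  0  1  2  3  4  5  6  7  8  9
 c  1  1  2  3  4  5  6  7  8  9
 p  2  2  2  3  4  5  6  7  8  9
 e  3  3  2  3  4  4  5  6  7  8
 f  4  4  3  3  4  5  5  6  7  8
 p  5  5  4  4  4  5  6  6  7  8
 j  6  6  5  5  5  5  6  7  7  8
 a  7  7  6  6  6  6  6  7  8  8
 h  8  8  7  7  7  7  7  7  8  9
 m  9  9  8  8  8  8  8  8  8  9

9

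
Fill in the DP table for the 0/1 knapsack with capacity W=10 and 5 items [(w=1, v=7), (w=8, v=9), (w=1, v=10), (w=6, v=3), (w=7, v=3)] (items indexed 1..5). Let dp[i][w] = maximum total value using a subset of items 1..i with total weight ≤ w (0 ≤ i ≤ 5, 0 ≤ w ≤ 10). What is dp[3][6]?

17

i\w   0   1   2   3   4   5   6   7   8   9  10
  0   0   0   0   0   0   0   0   0   0   0   0
  1   0   7   7   7   7   7   7   7   7   7   7
  2   0   7   7   7   7   7   7   7   9  16  16
  3   0  10  17  17  17  17  17  17  17  19  26
  4   0  10  17  17  17  17  17  17  20  20  26
  5   0  10  17  17  17  17  17  17  20  20  26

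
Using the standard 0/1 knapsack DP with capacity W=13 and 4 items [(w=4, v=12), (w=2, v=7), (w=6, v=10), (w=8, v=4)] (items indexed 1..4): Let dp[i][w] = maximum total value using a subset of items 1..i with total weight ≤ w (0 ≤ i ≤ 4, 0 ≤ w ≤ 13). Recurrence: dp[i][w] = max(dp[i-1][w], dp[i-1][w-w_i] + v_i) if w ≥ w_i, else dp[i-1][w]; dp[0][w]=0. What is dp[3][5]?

i\w   0   1   2   3   4   5   6   7   8   9  10  11  12  13
  0   0   0   0   0   0   0   0   0   0   0   0   0   0   0
  1   0   0   0   0  12  12  12  12  12  12  12  12  12  12
  2   0   0   7   7  12  12  19  19  19  19  19  19  19  19
  3   0   0   7   7  12  12  19  19  19  19  22  22  29  29
  4   0   0   7   7  12  12  19  19  19  19  22  22  29  29

12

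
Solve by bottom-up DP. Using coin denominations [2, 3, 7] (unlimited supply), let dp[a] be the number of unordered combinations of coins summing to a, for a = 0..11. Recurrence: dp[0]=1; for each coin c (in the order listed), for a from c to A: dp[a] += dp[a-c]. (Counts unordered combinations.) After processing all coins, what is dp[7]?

2

after  coin     0     1     2     3     4     5     6     7     8     9    10    11
          2     1     0     1     0     1     0     1     0     1     0     1     0
          3     1     0     1     1     1     1     2     1     2     2     2     2
          7     1     0     1     1     1     1     2     2     2     3     3     3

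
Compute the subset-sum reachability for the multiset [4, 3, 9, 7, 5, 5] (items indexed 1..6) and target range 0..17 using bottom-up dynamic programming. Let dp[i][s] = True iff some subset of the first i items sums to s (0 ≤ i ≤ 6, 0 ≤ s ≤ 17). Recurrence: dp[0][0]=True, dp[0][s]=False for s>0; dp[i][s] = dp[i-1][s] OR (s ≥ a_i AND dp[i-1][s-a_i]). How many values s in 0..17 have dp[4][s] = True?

i\s   0   1   2   3   4   5   6   7   8   9  10  11  12  13  14  15  16  17
  0   T   F   F   F   F   F   F   F   F   F   F   F   F   F   F   F   F   F
  1   T   F   F   F   T   F   F   F   F   F   F   F   F   F   F   F   F   F
  2   T   F   F   T   T   F   F   T   F   F   F   F   F   F   F   F   F   F
  3   T   F   F   T   T   F   F   T   F   T   F   F   T   T   F   F   T   F
  4   T   F   F   T   T   F   F   T   F   T   T   T   T   T   T   F   T   F
  5   T   F   F   T   T   T   F   T   T   T   T   T   T   T   T   T   T   T
  6   T   F   F   T   T   T   F   T   T   T   T   T   T   T   T   T   T   T

11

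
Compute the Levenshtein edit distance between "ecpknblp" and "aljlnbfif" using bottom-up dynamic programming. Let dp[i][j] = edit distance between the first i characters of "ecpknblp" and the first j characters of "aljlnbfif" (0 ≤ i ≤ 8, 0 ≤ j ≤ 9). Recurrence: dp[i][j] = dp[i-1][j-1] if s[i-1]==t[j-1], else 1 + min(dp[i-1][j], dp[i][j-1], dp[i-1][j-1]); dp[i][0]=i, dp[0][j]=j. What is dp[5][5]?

   ''  a  l  j  l  n  b  f  i  f
''  0  1  2  3  4  5  6  7  8  9
 e  1  1  2  3  4  5  6  7  8  9
 c  2  2  2  3  4  5  6  7  8  9
 p  3  3  3  3  4  5  6  7  8  9
 k  4  4  4  4  4  5  6  7  8  9
 n  5  5  5  5  5  4  5  6  7  8
 b  6  6  6  6  6  5  4  5  6  7
 l  7  7  6  7  6  6  5  5  6  7
 p  8  8  7  7  7  7  6  6  6  7

4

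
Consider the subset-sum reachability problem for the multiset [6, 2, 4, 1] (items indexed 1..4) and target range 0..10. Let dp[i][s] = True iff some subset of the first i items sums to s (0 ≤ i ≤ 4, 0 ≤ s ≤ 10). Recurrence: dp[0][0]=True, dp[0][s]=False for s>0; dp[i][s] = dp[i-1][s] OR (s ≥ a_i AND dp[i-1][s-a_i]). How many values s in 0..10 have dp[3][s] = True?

i\s   0   1   2   3   4   5   6   7   8   9  10
  0   T   F   F   F   F   F   F   F   F   F   F
  1   T   F   F   F   F   F   T   F   F   F   F
  2   T   F   T   F   F   F   T   F   T   F   F
  3   T   F   T   F   T   F   T   F   T   F   T
  4   T   T   T   T   T   T   T   T   T   T   T

6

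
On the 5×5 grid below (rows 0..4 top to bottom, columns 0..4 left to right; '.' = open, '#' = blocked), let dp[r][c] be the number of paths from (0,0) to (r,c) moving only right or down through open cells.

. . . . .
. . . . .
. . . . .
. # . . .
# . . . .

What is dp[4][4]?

r\c   0   1   2   3   4
  0   1   1   1   1   1
  1   1   2   3   4   5
  2   1   3   6  10  15
  3   1   0   6  16  31
  4   0   0   6  22  53

53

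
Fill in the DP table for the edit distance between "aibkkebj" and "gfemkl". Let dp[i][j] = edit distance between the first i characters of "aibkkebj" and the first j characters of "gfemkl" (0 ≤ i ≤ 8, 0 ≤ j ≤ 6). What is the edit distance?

7

   ''  g  f  e  m  k  l
''  0  1  2  3  4  5  6
 a  1  1  2  3  4  5  6
 i  2  2  2  3  4  5  6
 b  3  3  3  3  4  5  6
 k  4  4  4  4  4  4  5
 k  5  5  5  5  5  4  5
 e  6  6  6  5  6  5  5
 b  7  7  7  6  6  6  6
 j  8  8  8  7  7  7  7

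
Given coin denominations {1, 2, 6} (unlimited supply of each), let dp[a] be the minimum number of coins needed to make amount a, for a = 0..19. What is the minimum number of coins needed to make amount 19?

 a  0  1  2  3  4  5  6  7  8  9 10 11 12 13 14 15 16 17 18 19
dp  0  1  1  2  2  3  1  2  2  3  3  4  2  3  3  4  4  5  3  4

4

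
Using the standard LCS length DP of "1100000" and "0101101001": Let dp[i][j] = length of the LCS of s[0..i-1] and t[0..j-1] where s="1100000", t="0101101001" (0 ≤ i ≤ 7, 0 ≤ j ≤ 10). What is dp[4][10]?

   ''  0  1  0  1  1  0  1  0  0  1
''  0  0  0  0  0  0  0  0  0  0  0
 1  0  0  1  1  1  1  1  1  1  1  1
 1  0  0  1  1  2  2  2  2  2  2  2
 0  0  1  1  2  2  2  3  3  3  3  3
 0  0  1  1  2  2  2  3  3  4  4  4
 0  0  1  1  2  2  2  3  3  4  5  5
 0  0  1  1  2  2  2  3  3  4  5  5
 0  0  1  1  2  2  2  3  3  4  5  5

4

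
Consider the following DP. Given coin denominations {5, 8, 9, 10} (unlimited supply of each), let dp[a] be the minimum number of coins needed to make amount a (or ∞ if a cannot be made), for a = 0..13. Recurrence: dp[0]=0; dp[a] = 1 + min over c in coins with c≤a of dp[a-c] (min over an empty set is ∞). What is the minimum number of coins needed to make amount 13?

 a  0  1  2  3  4  5  6  7  8  9 10 11 12 13
dp  0  -  -  -  -  1  -  -  1  1  1  -  -  2
(- denotes ∞ / unreachable)

2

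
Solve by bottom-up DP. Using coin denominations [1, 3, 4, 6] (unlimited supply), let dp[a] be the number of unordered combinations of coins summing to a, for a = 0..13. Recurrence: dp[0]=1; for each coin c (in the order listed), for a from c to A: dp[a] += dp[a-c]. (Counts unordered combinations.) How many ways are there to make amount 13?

18

after  coin     0     1     2     3     4     5     6     7     8     9    10    11    12    13
          1     1     1     1     1     1     1     1     1     1     1     1     1     1     1
          3     1     1     1     2     2     2     3     3     3     4     4     4     5     5
          4     1     1     1     2     3     3     4     5     6     7     8     9    11    12
          6     1     1     1     2     3     3     5     6     7     9    11    12    16    18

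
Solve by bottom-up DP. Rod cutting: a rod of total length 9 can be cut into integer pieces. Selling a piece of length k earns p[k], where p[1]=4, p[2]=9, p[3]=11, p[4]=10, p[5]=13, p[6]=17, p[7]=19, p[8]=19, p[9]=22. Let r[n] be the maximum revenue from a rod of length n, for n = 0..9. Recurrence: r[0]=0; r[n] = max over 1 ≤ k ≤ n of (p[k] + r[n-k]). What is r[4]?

18

   n    0    1    2    3    4    5    6    7    8    9
r[n]    0    4    9   13   18   22   27   31   36   40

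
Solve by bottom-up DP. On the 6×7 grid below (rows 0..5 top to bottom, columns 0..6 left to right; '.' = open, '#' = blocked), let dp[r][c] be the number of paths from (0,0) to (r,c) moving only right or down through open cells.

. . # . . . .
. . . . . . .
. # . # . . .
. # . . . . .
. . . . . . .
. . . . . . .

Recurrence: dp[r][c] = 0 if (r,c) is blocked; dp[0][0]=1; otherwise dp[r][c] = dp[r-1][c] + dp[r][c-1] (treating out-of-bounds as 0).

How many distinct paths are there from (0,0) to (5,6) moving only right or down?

67

r\c   0   1   2   3   4   5   6
  0   1   1   0   0   0   0   0
  1   1   2   2   2   2   2   2
  2   1   0   2   0   2   4   6
  3   1   0   2   2   4   8  14
  4   1   1   3   5   9  17  31
  5   1   2   5  10  19  36  67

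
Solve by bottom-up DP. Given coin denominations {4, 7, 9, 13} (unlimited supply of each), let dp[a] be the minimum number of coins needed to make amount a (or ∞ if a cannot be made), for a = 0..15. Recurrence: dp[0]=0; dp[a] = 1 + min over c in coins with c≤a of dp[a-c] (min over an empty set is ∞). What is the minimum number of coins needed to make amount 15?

3

 a  0  1  2  3  4  5  6  7  8  9 10 11 12 13 14 15
dp  0  -  -  -  1  -  -  1  2  1  -  2  3  1  2  3
(- denotes ∞ / unreachable)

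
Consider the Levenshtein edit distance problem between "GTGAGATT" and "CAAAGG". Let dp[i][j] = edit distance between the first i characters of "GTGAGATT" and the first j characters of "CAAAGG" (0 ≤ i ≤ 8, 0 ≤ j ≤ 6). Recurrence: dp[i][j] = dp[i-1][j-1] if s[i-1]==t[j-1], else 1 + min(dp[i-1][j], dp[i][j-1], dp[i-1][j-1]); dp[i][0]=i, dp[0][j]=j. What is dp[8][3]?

   ''  C  A  A  A  G  G
''  0  1  2  3  4  5  6
 G  1  1  2  3  4  4  5
 T  2  2  2  3  4  5  5
 G  3  3  3  3  4  4  5
 A  4  4  3  3  3  4  5
 G  5  5  4  4  4  3  4
 A  6  6  5  4  4  4  4
 T  7  7  6  5  5  5  5
 T  8  8  7  6  6  6  6

6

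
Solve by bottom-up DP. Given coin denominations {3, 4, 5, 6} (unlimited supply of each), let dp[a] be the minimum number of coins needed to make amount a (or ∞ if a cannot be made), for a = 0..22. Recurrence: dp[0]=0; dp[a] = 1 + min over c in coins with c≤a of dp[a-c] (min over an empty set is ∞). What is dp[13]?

3

 a  0  1  2  3  4  5  6  7  8  9 10 11 12 13 14 15 16 17 18 19 20 21 22
dp  0  -  -  1  1  1  1  2  2  2  2  2  2  3  3  3  3  3  3  4  4  4  4
(- denotes ∞ / unreachable)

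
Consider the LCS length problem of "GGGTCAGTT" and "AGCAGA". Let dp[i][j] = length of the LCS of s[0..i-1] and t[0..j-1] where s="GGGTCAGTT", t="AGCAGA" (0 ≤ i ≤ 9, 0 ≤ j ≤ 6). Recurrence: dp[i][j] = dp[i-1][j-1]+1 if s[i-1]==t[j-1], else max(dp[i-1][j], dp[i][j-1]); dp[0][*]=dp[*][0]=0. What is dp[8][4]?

3

   ''  A  G  C  A  G  A
''  0  0  0  0  0  0  0
 G  0  0  1  1  1  1  1
 G  0  0  1  1  1  2  2
 G  0  0  1  1  1  2  2
 T  0  0  1  1  1  2  2
 C  0  0  1  2  2  2  2
 A  0  1  1  2  3  3  3
 G  0  1  2  2  3  4  4
 T  0  1  2  2  3  4  4
 T  0  1  2  2  3  4  4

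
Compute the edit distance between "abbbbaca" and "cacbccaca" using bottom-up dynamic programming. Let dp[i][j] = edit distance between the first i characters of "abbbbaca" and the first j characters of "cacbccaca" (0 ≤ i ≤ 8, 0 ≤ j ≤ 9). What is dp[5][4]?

4

   ''  c  a  c  b  c  c  a  c  a
''  0  1  2  3  4  5  6  7  8  9
 a  1  1  1  2  3  4  5  6  7  8
 b  2  2  2  2  2  3  4  5  6  7
 b  3  3  3  3  2  3  4  5  6  7
 b  4  4  4  4  3  3  4  5  6  7
 b  5  5  5  5  4  4  4  5  6  7
 a  6  6  5  6  5  5  5  4  5  6
 c  7  6  6  5  6  5  5  5  4  5
 a  8  7  6  6  6  6  6  5  5  4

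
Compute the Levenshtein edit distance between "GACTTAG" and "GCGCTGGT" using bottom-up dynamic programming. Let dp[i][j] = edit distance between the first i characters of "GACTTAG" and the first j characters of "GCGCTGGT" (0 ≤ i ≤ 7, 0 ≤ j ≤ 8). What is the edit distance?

5

   ''  G  C  G  C  T  G  G  T
''  0  1  2  3  4  5  6  7  8
 G  1  0  1  2  3  4  5  6  7
 A  2  1  1  2  3  4  5  6  7
 C  3  2  1  2  2  3  4  5  6
 T  4  3  2  2  3  2  3  4  5
 T  5  4  3  3  3  3  3  4  4
 A  6  5  4  4  4  4  4  4  5
 G  7  6  5  4  5  5  4  4  5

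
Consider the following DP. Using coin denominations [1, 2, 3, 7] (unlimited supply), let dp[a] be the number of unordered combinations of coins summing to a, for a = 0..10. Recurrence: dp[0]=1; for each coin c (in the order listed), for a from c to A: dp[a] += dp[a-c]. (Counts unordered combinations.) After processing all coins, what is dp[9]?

14

after  coin     0     1     2     3     4     5     6     7     8     9    10
          1     1     1     1     1     1     1     1     1     1     1     1
          2     1     1     2     2     3     3     4     4     5     5     6
          3     1     1     2     3     4     5     7     8    10    12    14
          7     1     1     2     3     4     5     7     9    11    14    17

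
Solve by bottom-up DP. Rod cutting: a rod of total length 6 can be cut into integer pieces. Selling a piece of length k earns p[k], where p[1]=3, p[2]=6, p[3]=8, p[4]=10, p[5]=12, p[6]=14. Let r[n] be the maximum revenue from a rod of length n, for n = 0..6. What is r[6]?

   n    0    1    2    3    4    5    6
r[n]    0    3    6    9   12   15   18

18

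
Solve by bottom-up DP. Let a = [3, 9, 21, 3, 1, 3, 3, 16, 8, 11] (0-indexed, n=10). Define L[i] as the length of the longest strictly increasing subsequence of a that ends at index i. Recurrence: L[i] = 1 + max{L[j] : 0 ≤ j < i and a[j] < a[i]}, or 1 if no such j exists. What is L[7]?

3

   i    0    1    2    3    4    5    6    7    8    9
a[i]    3    9   21    3    1    3    3   16    8   11
L[i]    1    2    3    1    1    2    2    3    3    4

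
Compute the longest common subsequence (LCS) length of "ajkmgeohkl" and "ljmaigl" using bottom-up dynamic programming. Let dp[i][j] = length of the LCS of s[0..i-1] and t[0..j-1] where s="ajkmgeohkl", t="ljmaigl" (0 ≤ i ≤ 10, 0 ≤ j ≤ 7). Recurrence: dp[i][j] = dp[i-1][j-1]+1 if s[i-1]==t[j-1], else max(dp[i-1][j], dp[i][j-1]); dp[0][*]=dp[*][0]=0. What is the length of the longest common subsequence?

4

   ''  l  j  m  a  i  g  l
''  0  0  0  0  0  0  0  0
 a  0  0  0  0  1  1  1  1
 j  0  0  1  1  1  1  1  1
 k  0  0  1  1  1  1  1  1
 m  0  0  1  2  2  2  2  2
 g  0  0  1  2  2  2  3  3
 e  0  0  1  2  2  2  3  3
 o  0  0  1  2  2  2  3  3
 h  0  0  1  2  2  2  3  3
 k  0  0  1  2  2  2  3  3
 l  0  1  1  2  2  2  3  4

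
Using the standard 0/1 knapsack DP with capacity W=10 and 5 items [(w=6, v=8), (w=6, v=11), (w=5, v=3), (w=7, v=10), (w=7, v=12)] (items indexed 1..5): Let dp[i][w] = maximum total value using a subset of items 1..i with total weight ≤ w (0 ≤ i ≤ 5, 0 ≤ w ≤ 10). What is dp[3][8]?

11

i\w   0   1   2   3   4   5   6   7   8   9  10
  0   0   0   0   0   0   0   0   0   0   0   0
  1   0   0   0   0   0   0   8   8   8   8   8
  2   0   0   0   0   0   0  11  11  11  11  11
  3   0   0   0   0   0   3  11  11  11  11  11
  4   0   0   0   0   0   3  11  11  11  11  11
  5   0   0   0   0   0   3  11  12  12  12  12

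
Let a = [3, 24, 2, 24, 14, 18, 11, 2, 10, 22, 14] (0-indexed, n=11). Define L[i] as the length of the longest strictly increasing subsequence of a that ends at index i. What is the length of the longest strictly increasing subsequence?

4

   i    0    1    2    3    4    5    6    7    8    9   10
a[i]    3   24    2   24   14   18   11    2   10   22   14
L[i]    1    2    1    2    2    3    2    1    2    4    3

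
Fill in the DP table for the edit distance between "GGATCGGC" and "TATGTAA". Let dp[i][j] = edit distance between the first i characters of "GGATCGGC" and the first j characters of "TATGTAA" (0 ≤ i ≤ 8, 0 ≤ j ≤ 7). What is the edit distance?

6

   ''  T  A  T  G  T  A  A
''  0  1  2  3  4  5  6  7
 G  1  1  2  3  3  4  5  6
 G  2  2  2  3  3  4  5  6
 A  3  3  2  3  4  4  4  5
 T  4  3  3  2  3  4  5  5
 C  5  4  4  3  3  4  5  6
 G  6  5  5  4  3  4  5  6
 G  7  6  6  5  4  4  5  6
 C  8  7  7  6  5  5  5  6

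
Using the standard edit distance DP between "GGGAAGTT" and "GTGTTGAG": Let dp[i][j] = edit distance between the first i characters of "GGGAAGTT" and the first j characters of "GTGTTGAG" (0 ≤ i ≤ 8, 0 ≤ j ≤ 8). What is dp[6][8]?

   ''  G  T  G  T  T  G  A  G
''  0  1  2  3  4  5  6  7  8
 G  1  0  1  2  3  4  5  6  7
 G  2  1  1  1  2  3  4  5  6
 G  3  2  2  1  2  3  3  4  5
 A  4  3  3  2  2  3  4  3  4
 A  5  4  4  3  3  3  4  4  4
 G  6  5  5  4  4  4  3  4  4
 T  7  6  5  5  4  4  4  4  5
 T  8  7  6  6  5  4  5  5  5

4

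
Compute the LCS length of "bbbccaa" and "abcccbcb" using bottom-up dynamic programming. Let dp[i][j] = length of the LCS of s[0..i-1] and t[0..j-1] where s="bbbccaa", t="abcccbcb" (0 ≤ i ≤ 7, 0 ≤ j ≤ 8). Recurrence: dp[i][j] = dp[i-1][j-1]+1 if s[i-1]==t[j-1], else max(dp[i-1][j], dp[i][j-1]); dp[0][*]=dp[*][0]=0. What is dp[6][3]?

2

   ''  a  b  c  c  c  b  c  b
''  0  0  0  0  0  0  0  0  0
 b  0  0  1  1  1  1  1  1  1
 b  0  0  1  1  1  1  2  2  2
 b  0  0  1  1  1  1  2  2  3
 c  0  0  1  2  2  2  2  3  3
 c  0  0  1  2  3  3  3  3  3
 a  0  1  1  2  3  3  3  3  3
 a  0  1  1  2  3  3  3  3  3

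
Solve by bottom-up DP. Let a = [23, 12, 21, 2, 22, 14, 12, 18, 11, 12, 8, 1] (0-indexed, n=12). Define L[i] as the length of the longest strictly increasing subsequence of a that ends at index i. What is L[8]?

   i    0    1    2    3    4    5    6    7    8    9   10   11
a[i]   23   12   21    2   22   14   12   18   11   12    8    1
L[i]    1    1    2    1    3    2    2    3    2    3    2    1

2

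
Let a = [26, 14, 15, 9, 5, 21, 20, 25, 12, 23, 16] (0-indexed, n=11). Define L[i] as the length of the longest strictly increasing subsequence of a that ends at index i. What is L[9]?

4

   i    0    1    2    3    4    5    6    7    8    9   10
a[i]   26   14   15    9    5   21   20   25   12   23   16
L[i]    1    1    2    1    1    3    3    4    2    4    3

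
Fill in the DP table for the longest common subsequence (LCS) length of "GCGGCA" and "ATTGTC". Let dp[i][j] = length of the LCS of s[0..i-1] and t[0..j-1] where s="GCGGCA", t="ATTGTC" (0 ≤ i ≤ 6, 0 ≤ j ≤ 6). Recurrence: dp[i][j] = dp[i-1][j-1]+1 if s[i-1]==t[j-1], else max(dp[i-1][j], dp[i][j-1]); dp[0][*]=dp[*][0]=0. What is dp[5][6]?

   ''  A  T  T  G  T  C
''  0  0  0  0  0  0  0
 G  0  0  0  0  1  1  1
 C  0  0  0  0  1  1  2
 G  0  0  0  0  1  1  2
 G  0  0  0  0  1  1  2
 C  0  0  0  0  1  1  2
 A  0  1  1  1  1  1  2

2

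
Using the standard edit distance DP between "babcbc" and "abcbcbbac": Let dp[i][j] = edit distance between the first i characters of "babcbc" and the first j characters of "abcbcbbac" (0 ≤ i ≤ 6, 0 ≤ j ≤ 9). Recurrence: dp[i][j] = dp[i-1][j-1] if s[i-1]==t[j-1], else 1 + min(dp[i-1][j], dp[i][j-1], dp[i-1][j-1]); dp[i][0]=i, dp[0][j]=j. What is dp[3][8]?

   ''  a  b  c  b  c  b  b  a  c
''  0  1  2  3  4  5  6  7  8  9
 b  1  1  1  2  3  4  5  6  7  8
 a  2  1  2  2  3  4  5  6  6  7
 b  3  2  1  2  2  3  4  5  6  7
 c  4  3  2  1  2  2  3  4  5  6
 b  5  4  3  2  1  2  2  3  4  5
 c  6  5  4  3  2  1  2  3  4  4

6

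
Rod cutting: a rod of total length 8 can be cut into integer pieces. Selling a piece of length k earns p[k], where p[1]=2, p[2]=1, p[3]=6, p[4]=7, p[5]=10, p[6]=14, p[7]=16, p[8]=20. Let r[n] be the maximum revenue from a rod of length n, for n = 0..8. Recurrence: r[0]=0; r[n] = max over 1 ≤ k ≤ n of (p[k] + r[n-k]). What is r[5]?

   n    0    1    2    3    4    5    6    7    8
r[n]    0    2    4    6    8   10   14   16   20

10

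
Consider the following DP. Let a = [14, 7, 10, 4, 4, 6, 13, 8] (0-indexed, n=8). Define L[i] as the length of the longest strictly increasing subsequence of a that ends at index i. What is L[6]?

   i    0    1    2    3    4    5    6    7
a[i]   14    7   10    4    4    6   13    8
L[i]    1    1    2    1    1    2    3    3

3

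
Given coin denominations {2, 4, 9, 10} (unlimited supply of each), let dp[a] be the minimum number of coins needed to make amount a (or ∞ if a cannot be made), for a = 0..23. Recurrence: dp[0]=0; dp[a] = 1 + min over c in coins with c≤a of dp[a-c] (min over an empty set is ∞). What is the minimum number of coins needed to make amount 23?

 a  0  1  2  3  4  5  6  7  8  9 10 11 12 13 14 15 16 17 18 19 20 21 22 23
dp  0  -  1  -  1  -  2  -  2  1  1  2  2  2  2  3  3  3  2  2  2  3  3  3
(- denotes ∞ / unreachable)

3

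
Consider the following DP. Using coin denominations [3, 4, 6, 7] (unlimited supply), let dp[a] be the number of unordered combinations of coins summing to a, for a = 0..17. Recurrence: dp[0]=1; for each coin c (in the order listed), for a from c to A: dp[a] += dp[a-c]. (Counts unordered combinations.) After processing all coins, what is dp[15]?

5

after  coin     0     1     2     3     4     5     6     7     8     9    10    11    12    13    14    15    16    17
          3     1     0     0     1     0     0     1     0     0     1     0     0     1     0     0     1     0     0
          4     1     0     0     1     1     0     1     1     1     1     1     1     2     1     1     2     2     1
          6     1     0     0     1     1     0     2     1     1     2     2     1     4     2     2     4     4     2
          7     1     0     0     1     1     0     2     2     1     2     3     2     4     4     4     5     6     5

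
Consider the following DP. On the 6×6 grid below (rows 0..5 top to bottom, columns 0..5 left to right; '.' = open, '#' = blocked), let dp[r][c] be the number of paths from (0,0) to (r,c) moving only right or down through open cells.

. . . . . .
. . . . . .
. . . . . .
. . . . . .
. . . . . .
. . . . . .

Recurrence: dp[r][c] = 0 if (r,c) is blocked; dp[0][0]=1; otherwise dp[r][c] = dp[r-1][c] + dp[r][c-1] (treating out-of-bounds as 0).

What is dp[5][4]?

126

r\c   0   1   2   3   4   5
  0   1   1   1   1   1   1
  1   1   2   3   4   5   6
  2   1   3   6  10  15  21
  3   1   4  10  20  35  56
  4   1   5  15  35  70 126
  5   1   6  21  56 126 252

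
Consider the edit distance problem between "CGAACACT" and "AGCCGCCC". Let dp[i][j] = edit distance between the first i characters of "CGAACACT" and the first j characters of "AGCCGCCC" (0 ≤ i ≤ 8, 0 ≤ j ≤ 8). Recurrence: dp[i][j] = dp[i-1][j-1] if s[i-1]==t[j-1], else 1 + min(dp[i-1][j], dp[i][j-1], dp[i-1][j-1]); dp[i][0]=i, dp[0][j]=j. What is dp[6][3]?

   ''  A  G  C  C  G  C  C  C
''  0  1  2  3  4  5  6  7  8
 C  1  1  2  2  3  4  5  6  7
 G  2  2  1  2  3  3  4  5  6
 A  3  2  2  2  3  4  4  5  6
 A  4  3  3  3  3  4  5  5  6
 C  5  4  4  3  3  4  4  5  5
 A  6  5  5  4  4  4  5  5  6
 C  7  6  6  5  4  5  4  5  5
 T  8  7  7  6  5  5  5  5  6

4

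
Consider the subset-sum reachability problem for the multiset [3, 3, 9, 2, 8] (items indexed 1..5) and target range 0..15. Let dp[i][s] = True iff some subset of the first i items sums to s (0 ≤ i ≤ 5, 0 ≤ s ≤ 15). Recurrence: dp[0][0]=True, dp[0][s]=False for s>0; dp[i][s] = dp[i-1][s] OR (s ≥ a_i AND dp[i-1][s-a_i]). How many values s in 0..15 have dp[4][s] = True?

11

i\s   0   1   2   3   4   5   6   7   8   9  10  11  12  13  14  15
  0   T   F   F   F   F   F   F   F   F   F   F   F   F   F   F   F
  1   T   F   F   T   F   F   F   F   F   F   F   F   F   F   F   F
  2   T   F   F   T   F   F   T   F   F   F   F   F   F   F   F   F
  3   T   F   F   T   F   F   T   F   F   T   F   F   T   F   F   T
  4   T   F   T   T   F   T   T   F   T   T   F   T   T   F   T   T
  5   T   F   T   T   F   T   T   F   T   T   T   T   T   T   T   T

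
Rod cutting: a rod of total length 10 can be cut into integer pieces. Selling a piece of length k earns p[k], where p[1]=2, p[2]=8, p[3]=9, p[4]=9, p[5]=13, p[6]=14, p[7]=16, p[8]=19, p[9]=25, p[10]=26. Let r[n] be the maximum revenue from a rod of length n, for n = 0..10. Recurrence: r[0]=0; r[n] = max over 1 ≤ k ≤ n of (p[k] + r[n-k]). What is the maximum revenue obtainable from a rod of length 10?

   n    0    1    2    3    4    5    6    7    8    9   10
r[n]    0    2    8   10   16   18   24   26   32   34   40

40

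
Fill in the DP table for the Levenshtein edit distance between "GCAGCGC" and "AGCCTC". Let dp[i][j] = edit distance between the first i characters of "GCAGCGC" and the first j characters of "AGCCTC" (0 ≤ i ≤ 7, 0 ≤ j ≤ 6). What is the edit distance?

   ''  A  G  C  C  T  C
''  0  1  2  3  4  5  6
 G  1  1  1  2  3  4  5
 C  2  2  2  1  2  3  4
 A  3  2  3  2  2  3  4
 G  4  3  2  3  3  3  4
 C  5  4  3  2  3  4  3
 G  6  5  4  3  3  4  4
 C  7  6  5  4  3  4  4

4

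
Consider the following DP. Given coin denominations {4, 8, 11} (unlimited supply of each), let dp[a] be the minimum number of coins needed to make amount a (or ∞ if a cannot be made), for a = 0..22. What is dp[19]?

 a  0  1  2  3  4  5  6  7  8  9 10 11 12 13 14 15 16 17 18 19 20 21 22
dp  0  -  -  -  1  -  -  -  1  -  -  1  2  -  -  2  2  -  -  2  3  -  2
(- denotes ∞ / unreachable)

2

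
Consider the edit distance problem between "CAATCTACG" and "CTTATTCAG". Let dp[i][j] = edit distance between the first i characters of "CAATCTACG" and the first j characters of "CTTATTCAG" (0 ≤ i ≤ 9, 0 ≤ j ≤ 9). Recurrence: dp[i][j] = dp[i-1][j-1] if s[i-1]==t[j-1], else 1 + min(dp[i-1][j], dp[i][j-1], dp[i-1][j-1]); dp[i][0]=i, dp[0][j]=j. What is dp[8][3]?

   ''  C  T  T  A  T  T  C  A  G
''  0  1  2  3  4  5  6  7  8  9
 C  1  0  1  2  3  4  5  6  7  8
 A  2  1  1  2  2  3  4  5  6  7
 A  3  2  2  2  2  3  4  5  5  6
 T  4  3  2  2  3  2  3  4  5  6
 C  5  4  3  3  3  3  3  3  4  5
 T  6  5  4  3  4  3  3  4  4  5
 A  7  6  5  4  3  4  4  4  4  5
 C  8  7  6  5  4  4  5  4  5  5
 G  9  8  7  6  5  5  5  5  5  5

5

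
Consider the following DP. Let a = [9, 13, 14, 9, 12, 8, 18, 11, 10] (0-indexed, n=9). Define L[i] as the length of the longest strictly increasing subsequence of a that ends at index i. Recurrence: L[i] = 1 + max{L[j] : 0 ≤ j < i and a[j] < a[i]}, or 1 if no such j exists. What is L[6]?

   i    0    1    2    3    4    5    6    7    8
a[i]    9   13   14    9   12    8   18   11   10
L[i]    1    2    3    1    2    1    4    2    2

4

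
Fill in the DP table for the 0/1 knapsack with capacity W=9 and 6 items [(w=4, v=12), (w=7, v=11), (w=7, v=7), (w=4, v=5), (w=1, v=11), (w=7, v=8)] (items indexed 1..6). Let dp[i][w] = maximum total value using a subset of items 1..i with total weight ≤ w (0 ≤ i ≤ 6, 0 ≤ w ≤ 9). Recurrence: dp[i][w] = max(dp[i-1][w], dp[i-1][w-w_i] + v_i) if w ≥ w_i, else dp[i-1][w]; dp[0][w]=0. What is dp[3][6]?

i\w   0   1   2   3   4   5   6   7   8   9
  0   0   0   0   0   0   0   0   0   0   0
  1   0   0   0   0  12  12  12  12  12  12
  2   0   0   0   0  12  12  12  12  12  12
  3   0   0   0   0  12  12  12  12  12  12
  4   0   0   0   0  12  12  12  12  17  17
  5   0  11  11  11  12  23  23  23  23  28
  6   0  11  11  11  12  23  23  23  23  28

12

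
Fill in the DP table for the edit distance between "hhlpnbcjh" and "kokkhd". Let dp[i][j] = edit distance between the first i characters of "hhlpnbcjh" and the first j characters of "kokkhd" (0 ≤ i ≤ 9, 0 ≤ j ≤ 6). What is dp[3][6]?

5

   ''  k  o  k  k  h  d
''  0  1  2  3  4  5  6
 h  1  1  2  3  4  4  5
 h  2  2  2  3  4  4  5
 l  3  3  3  3  4  5  5
 p  4  4  4  4  4  5  6
 n  5  5  5  5  5  5  6
 b  6  6  6  6  6  6  6
 c  7  7  7  7  7  7  7
 j  8  8  8  8  8  8  8
 h  9  9  9  9  9  8  9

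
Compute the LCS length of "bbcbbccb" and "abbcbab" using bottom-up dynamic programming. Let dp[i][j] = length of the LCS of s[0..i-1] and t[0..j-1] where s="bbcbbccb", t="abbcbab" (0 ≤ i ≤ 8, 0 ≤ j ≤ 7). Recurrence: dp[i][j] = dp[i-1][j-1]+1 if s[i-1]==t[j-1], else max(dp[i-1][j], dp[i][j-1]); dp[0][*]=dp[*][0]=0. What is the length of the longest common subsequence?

   ''  a  b  b  c  b  a  b
''  0  0  0  0  0  0  0  0
 b  0  0  1  1  1  1  1  1
 b  0  0  1  2  2  2  2  2
 c  0  0  1  2  3  3  3  3
 b  0  0  1  2  3  4  4  4
 b  0  0  1  2  3  4  4  5
 c  0  0  1  2  3  4  4  5
 c  0  0  1  2  3  4  4  5
 b  0  0  1  2  3  4  4  5

5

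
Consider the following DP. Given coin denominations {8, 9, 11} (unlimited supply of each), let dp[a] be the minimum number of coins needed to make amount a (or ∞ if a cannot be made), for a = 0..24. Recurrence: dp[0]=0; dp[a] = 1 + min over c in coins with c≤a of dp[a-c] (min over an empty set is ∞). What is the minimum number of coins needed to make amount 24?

3

 a  0  1  2  3  4  5  6  7  8  9 10 11 12 13 14 15 16 17 18 19 20 21 22 23 24
dp  0  -  -  -  -  -  -  -  1  1  -  1  -  -  -  -  2  2  2  2  2  -  2  -  3
(- denotes ∞ / unreachable)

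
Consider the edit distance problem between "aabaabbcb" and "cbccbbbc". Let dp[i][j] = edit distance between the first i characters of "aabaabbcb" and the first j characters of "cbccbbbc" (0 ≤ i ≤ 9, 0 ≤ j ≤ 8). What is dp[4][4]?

   ''  c  b  c  c  b  b  b  c
''  0  1  2  3  4  5  6  7  8
 a  1  1  2  3  4  5  6  7  8
 a  2  2  2  3  4  5  6  7  8
 b  3  3  2  3  4  4  5  6  7
 a  4  4  3  3  4  5  5  6  7
 a  5  5  4  4  4  5  6  6  7
 b  6  6  5  5  5  4  5  6  7
 b  7  7  6  6  6  5  4  5  6
 c  8  7  7  6  6  6  5  5  5
 b  9  8  7  7  7  6  6  5  6

4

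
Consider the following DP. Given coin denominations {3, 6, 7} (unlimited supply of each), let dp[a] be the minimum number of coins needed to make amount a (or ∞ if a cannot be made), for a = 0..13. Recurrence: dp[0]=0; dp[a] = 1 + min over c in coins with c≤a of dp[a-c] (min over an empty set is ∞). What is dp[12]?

2

 a  0  1  2  3  4  5  6  7  8  9 10 11 12 13
dp  0  -  -  1  -  -  1  1  -  2  2  -  2  2
(- denotes ∞ / unreachable)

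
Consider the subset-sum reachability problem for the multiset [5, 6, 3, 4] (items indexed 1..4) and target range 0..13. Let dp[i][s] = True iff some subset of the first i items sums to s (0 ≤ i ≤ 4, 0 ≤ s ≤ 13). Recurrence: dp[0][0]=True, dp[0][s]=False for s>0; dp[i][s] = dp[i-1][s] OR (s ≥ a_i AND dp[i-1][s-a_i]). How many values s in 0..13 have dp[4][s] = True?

i\s   0   1   2   3   4   5   6   7   8   9  10  11  12  13
  0   T   F   F   F   F   F   F   F   F   F   F   F   F   F
  1   T   F   F   F   F   T   F   F   F   F   F   F   F   F
  2   T   F   F   F   F   T   T   F   F   F   F   T   F   F
  3   T   F   F   T   F   T   T   F   T   T   F   T   F   F
  4   T   F   F   T   T   T   T   T   T   T   T   T   T   T

12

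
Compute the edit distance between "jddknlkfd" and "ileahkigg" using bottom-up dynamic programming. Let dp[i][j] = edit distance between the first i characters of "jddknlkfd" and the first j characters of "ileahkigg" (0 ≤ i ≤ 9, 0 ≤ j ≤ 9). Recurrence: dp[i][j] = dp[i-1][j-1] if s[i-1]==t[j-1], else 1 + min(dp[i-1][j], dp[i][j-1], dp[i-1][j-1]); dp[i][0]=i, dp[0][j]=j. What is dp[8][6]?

   ''  i  l  e  a  h  k  i  g  g
''  0  1  2  3  4  5  6  7  8  9
 j  1  1  2  3  4  5  6  7  8  9
 d  2  2  2  3  4  5  6  7  8  9
 d  3  3  3  3  4  5  6  7  8  9
 k  4  4  4  4  4  5  5  6  7  8
 n  5  5  5  5  5  5  6  6  7  8
 l  6  6  5  6  6  6  6  7  7  8
 k  7  7  6  6  7  7  6  7  8  8
 f  8  8  7  7  7  8  7  7  8  9
 d  9  9  8  8  8  8  8  8  8  9

7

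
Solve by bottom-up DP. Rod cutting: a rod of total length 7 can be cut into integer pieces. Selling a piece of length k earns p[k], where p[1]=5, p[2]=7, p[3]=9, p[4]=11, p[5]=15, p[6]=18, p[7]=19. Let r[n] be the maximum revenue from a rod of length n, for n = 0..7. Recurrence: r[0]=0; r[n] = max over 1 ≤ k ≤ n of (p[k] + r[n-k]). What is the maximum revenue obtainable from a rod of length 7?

35

   n    0    1    2    3    4    5    6    7
r[n]    0    5   10   15   20   25   30   35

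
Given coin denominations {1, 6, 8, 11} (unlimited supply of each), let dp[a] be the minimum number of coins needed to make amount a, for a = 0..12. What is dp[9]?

2

 a  0  1  2  3  4  5  6  7  8  9 10 11 12
dp  0  1  2  3  4  5  1  2  1  2  3  1  2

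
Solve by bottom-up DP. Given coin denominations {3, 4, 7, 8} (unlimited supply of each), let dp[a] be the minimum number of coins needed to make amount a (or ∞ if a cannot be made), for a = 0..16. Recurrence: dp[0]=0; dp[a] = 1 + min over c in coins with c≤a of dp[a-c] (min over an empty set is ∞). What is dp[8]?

1

 a  0  1  2  3  4  5  6  7  8  9 10 11 12 13 14 15 16
dp  0  -  -  1  1  -  2  1  1  3  2  2  2  3  2  2  2
(- denotes ∞ / unreachable)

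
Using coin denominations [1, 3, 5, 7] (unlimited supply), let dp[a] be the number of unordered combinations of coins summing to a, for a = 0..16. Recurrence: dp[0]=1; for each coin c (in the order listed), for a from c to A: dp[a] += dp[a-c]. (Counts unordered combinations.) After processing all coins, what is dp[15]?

19

after  coin     0     1     2     3     4     5     6     7     8     9    10    11    12    13    14    15    16
          1     1     1     1     1     1     1     1     1     1     1     1     1     1     1     1     1     1
          3     1     1     1     2     2     2     3     3     3     4     4     4     5     5     5     6     6
          5     1     1     1     2     2     3     4     4     5     6     7     8     9    10    11    13    14
          7     1     1     1     2     2     3     4     5     6     7     9    10    12    14    16    19    21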